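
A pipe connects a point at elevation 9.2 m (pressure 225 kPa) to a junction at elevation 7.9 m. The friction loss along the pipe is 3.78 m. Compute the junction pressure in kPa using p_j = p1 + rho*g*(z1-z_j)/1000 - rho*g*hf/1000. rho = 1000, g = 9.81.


Junction pressure: p_j = p1 + rho*g*(z1 - z_j)/1000 - rho*g*hf/1000.
Elevation term = 1000*9.81*(9.2 - 7.9)/1000 = 12.753 kPa.
Friction term = 1000*9.81*3.78/1000 = 37.082 kPa.
p_j = 225 + 12.753 - 37.082 = 200.67 kPa.

200.67


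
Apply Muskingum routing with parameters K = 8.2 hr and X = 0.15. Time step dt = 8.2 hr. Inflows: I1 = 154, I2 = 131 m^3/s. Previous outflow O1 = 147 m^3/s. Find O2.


Muskingum coefficients:
denom = 2*K*(1-X) + dt = 2*8.2*(1-0.15) + 8.2 = 22.14.
C0 = (dt - 2*K*X)/denom = (8.2 - 2*8.2*0.15)/22.14 = 0.2593.
C1 = (dt + 2*K*X)/denom = (8.2 + 2*8.2*0.15)/22.14 = 0.4815.
C2 = (2*K*(1-X) - dt)/denom = 0.2593.
O2 = C0*I2 + C1*I1 + C2*O1
   = 0.2593*131 + 0.4815*154 + 0.2593*147
   = 146.22 m^3/s.

146.22


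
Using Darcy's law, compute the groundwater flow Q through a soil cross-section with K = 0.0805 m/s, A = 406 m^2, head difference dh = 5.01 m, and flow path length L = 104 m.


Darcy's law: Q = K * A * i, where i = dh/L.
Hydraulic gradient i = 5.01 / 104 = 0.048173.
Q = 0.0805 * 406 * 0.048173
  = 1.5744 m^3/s.

1.5744


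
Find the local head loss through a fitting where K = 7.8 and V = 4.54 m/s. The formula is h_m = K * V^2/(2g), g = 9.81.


Minor loss formula: h_m = K * V^2/(2g).
V^2 = 4.54^2 = 20.6116.
V^2/(2g) = 20.6116 / 19.62 = 1.0505 m.
h_m = 7.8 * 1.0505 = 8.1942 m.

8.1942


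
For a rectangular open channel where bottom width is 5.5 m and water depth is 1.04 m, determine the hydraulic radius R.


For a rectangular section:
Flow area A = b * y = 5.5 * 1.04 = 5.72 m^2.
Wetted perimeter P = b + 2y = 5.5 + 2*1.04 = 7.58 m.
Hydraulic radius R = A/P = 5.72 / 7.58 = 0.7546 m.

0.7546


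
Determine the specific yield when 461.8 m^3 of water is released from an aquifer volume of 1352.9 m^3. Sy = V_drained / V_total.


Specific yield Sy = Volume drained / Total volume.
Sy = 461.8 / 1352.9
   = 0.3413.

0.3413


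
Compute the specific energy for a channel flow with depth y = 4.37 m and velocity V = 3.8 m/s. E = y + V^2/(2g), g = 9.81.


Specific energy E = y + V^2/(2g).
Velocity head = V^2/(2g) = 3.8^2 / (2*9.81) = 14.44 / 19.62 = 0.736 m.
E = 4.37 + 0.736 = 5.106 m.

5.106


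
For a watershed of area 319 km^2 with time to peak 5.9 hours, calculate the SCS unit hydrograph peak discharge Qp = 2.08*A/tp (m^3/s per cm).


SCS formula: Qp = 2.08 * A / tp.
Qp = 2.08 * 319 / 5.9
   = 663.52 / 5.9
   = 112.46 m^3/s per cm.

112.46


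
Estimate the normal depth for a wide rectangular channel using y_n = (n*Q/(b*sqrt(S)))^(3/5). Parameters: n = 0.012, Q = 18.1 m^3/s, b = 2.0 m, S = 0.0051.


We use the wide-channel approximation y_n = (n*Q/(b*sqrt(S)))^(3/5).
sqrt(S) = sqrt(0.0051) = 0.071414.
Numerator: n*Q = 0.012 * 18.1 = 0.2172.
Denominator: b*sqrt(S) = 2.0 * 0.071414 = 0.142828.
arg = 1.5207.
y_n = 1.5207^(3/5) = 1.286 m.

1.286


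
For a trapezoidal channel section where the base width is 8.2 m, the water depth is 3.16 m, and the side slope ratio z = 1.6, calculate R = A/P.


For a trapezoidal section with side slope z:
A = (b + z*y)*y = (8.2 + 1.6*3.16)*3.16 = 41.889 m^2.
P = b + 2*y*sqrt(1 + z^2) = 8.2 + 2*3.16*sqrt(1 + 1.6^2) = 20.125 m.
R = A/P = 41.889 / 20.125 = 2.0815 m.

2.0815


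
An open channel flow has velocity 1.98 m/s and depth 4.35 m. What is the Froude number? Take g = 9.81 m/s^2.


The Froude number is defined as Fr = V / sqrt(g*y).
g*y = 9.81 * 4.35 = 42.6735.
sqrt(g*y) = sqrt(42.6735) = 6.5325.
Fr = 1.98 / 6.5325 = 0.3031.

0.3031


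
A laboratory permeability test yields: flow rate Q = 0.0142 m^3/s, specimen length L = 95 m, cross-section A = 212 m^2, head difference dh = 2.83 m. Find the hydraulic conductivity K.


From K = Q*L / (A*dh):
Numerator: Q*L = 0.0142 * 95 = 1.349.
Denominator: A*dh = 212 * 2.83 = 599.96.
K = 1.349 / 599.96 = 0.002248 m/s.

0.002248


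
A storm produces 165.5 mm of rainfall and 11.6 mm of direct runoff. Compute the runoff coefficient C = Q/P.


The runoff coefficient C = runoff depth / rainfall depth.
C = 11.6 / 165.5
  = 0.0701.

0.0701


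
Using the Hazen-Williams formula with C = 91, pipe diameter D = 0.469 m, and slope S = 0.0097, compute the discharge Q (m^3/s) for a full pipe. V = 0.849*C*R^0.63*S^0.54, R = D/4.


For a full circular pipe, R = D/4 = 0.469/4 = 0.1172 m.
V = 0.849 * 91 * 0.1172^0.63 * 0.0097^0.54
  = 0.849 * 91 * 0.259144 * 0.081819
  = 1.6381 m/s.
Pipe area A = pi*D^2/4 = pi*0.469^2/4 = 0.1728 m^2.
Q = A * V = 0.1728 * 1.6381 = 0.283 m^3/s.

0.283


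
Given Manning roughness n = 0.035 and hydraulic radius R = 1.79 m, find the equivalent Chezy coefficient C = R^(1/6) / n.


The Chezy coefficient relates to Manning's n through C = R^(1/6) / n.
R^(1/6) = 1.79^(1/6) = 1.1019.
C = 1.1019 / 0.035 = 31.48 m^(1/2)/s.

31.48


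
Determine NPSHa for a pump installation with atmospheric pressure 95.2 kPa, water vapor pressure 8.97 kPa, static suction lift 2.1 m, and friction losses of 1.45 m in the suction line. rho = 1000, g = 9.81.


NPSHa = p_atm/(rho*g) - z_s - hf_s - p_vap/(rho*g).
p_atm/(rho*g) = 95.2*1000 / (1000*9.81) = 9.704 m.
p_vap/(rho*g) = 8.97*1000 / (1000*9.81) = 0.914 m.
NPSHa = 9.704 - 2.1 - 1.45 - 0.914
      = 5.24 m.

5.24


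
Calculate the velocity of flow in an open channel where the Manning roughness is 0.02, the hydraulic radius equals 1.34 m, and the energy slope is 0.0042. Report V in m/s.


Manning's equation gives V = (1/n) * R^(2/3) * S^(1/2).
First, compute R^(2/3) = 1.34^(2/3) = 1.2154.
Next, S^(1/2) = 0.0042^(1/2) = 0.064807.
Then 1/n = 1/0.02 = 50.0.
V = 50.0 * 1.2154 * 0.064807 = 3.9385 m/s.

3.9385


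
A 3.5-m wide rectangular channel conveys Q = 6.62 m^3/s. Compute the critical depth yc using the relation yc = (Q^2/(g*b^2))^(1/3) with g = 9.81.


Using yc = (Q^2 / (g * b^2))^(1/3):
Q^2 = 6.62^2 = 43.82.
g * b^2 = 9.81 * 3.5^2 = 9.81 * 12.25 = 120.17.
Q^2 / (g*b^2) = 43.82 / 120.17 = 0.3647.
yc = 0.3647^(1/3) = 0.7144 m.

0.7144


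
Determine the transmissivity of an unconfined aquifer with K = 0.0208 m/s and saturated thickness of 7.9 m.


Transmissivity is defined as T = K * h.
T = 0.0208 * 7.9
  = 0.1643 m^2/s.

0.1643


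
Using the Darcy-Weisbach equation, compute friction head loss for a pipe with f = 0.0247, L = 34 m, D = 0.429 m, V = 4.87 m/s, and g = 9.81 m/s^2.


Darcy-Weisbach equation: h_f = f * (L/D) * V^2/(2g).
f * L/D = 0.0247 * 34/0.429 = 1.9576.
V^2/(2g) = 4.87^2 / (2*9.81) = 23.7169 / 19.62 = 1.2088 m.
h_f = 1.9576 * 1.2088 = 2.366 m.

2.366


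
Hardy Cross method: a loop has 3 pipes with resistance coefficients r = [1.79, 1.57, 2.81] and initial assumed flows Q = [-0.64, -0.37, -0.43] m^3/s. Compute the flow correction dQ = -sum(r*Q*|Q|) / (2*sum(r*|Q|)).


Numerator terms (r*Q*|Q|): 1.79*-0.64*|-0.64| = -0.7332; 1.57*-0.37*|-0.37| = -0.2149; 2.81*-0.43*|-0.43| = -0.5196.
Sum of numerator = -1.4677.
Denominator terms (r*|Q|): 1.79*|-0.64| = 1.1456; 1.57*|-0.37| = 0.5809; 2.81*|-0.43| = 1.2083.
2 * sum of denominator = 2 * 2.9348 = 5.8696.
dQ = --1.4677 / 5.8696 = 0.25 m^3/s.

0.25


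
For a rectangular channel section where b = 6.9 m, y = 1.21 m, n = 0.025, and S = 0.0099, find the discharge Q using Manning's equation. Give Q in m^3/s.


For a rectangular channel, the cross-sectional area A = b * y = 6.9 * 1.21 = 8.35 m^2.
The wetted perimeter P = b + 2y = 6.9 + 2*1.21 = 9.32 m.
Hydraulic radius R = A/P = 8.35/9.32 = 0.8958 m.
Velocity V = (1/n)*R^(2/3)*S^(1/2) = (1/0.025)*0.8958^(2/3)*0.0099^(1/2) = 3.6985 m/s.
Discharge Q = A * V = 8.35 * 3.6985 = 30.879 m^3/s.

30.879


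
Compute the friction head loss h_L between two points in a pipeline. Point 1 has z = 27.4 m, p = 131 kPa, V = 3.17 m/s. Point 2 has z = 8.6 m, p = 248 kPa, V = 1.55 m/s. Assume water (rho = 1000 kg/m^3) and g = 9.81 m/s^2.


Total head at each section: H = z + p/(rho*g) + V^2/(2g).
H1 = 27.4 + 131*1000/(1000*9.81) + 3.17^2/(2*9.81)
   = 27.4 + 13.354 + 0.5122
   = 41.266 m.
H2 = 8.6 + 248*1000/(1000*9.81) + 1.55^2/(2*9.81)
   = 8.6 + 25.28 + 0.1225
   = 34.003 m.
h_L = H1 - H2 = 41.266 - 34.003 = 7.263 m.

7.263


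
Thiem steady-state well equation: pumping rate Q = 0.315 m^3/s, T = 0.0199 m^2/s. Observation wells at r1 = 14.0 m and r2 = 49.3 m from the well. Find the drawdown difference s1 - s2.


Thiem equation: s1 - s2 = Q/(2*pi*T) * ln(r2/r1).
ln(r2/r1) = ln(49.3/14.0) = 1.2589.
Q/(2*pi*T) = 0.315 / (2*pi*0.0199) = 0.315 / 0.125 = 2.5193.
s1 - s2 = 2.5193 * 1.2589 = 3.1714 m.

3.1714


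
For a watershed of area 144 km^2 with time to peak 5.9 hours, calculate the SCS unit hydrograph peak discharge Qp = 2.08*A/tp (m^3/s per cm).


SCS formula: Qp = 2.08 * A / tp.
Qp = 2.08 * 144 / 5.9
   = 299.52 / 5.9
   = 50.77 m^3/s per cm.

50.77


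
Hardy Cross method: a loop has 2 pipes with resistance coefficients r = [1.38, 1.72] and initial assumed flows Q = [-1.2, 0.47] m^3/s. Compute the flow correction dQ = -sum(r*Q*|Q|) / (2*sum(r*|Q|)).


Numerator terms (r*Q*|Q|): 1.38*-1.2*|-1.2| = -1.9872; 1.72*0.47*|0.47| = 0.3799.
Sum of numerator = -1.6073.
Denominator terms (r*|Q|): 1.38*|-1.2| = 1.656; 1.72*|0.47| = 0.8084.
2 * sum of denominator = 2 * 2.4644 = 4.9288.
dQ = --1.6073 / 4.9288 = 0.3261 m^3/s.

0.3261


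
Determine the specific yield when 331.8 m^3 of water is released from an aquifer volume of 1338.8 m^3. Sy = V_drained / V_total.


Specific yield Sy = Volume drained / Total volume.
Sy = 331.8 / 1338.8
   = 0.2478.

0.2478


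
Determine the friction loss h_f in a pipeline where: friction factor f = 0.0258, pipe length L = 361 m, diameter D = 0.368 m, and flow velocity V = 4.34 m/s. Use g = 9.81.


Darcy-Weisbach equation: h_f = f * (L/D) * V^2/(2g).
f * L/D = 0.0258 * 361/0.368 = 25.3092.
V^2/(2g) = 4.34^2 / (2*9.81) = 18.8356 / 19.62 = 0.96 m.
h_f = 25.3092 * 0.96 = 24.297 m.

24.297


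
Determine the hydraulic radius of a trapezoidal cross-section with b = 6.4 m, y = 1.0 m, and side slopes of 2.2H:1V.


For a trapezoidal section with side slope z:
A = (b + z*y)*y = (6.4 + 2.2*1.0)*1.0 = 8.6 m^2.
P = b + 2*y*sqrt(1 + z^2) = 6.4 + 2*1.0*sqrt(1 + 2.2^2) = 11.233 m.
R = A/P = 8.6 / 11.233 = 0.7656 m.

0.7656


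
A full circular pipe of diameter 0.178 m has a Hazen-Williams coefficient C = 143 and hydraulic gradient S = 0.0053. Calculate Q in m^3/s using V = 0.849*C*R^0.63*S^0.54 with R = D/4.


For a full circular pipe, R = D/4 = 0.178/4 = 0.0445 m.
V = 0.849 * 143 * 0.0445^0.63 * 0.0053^0.54
  = 0.849 * 143 * 0.140756 * 0.059035
  = 1.0088 m/s.
Pipe area A = pi*D^2/4 = pi*0.178^2/4 = 0.0249 m^2.
Q = A * V = 0.0249 * 1.0088 = 0.0251 m^3/s.

0.0251


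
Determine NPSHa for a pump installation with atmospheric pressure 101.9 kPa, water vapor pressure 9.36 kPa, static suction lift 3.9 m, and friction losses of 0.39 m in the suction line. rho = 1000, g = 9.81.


NPSHa = p_atm/(rho*g) - z_s - hf_s - p_vap/(rho*g).
p_atm/(rho*g) = 101.9*1000 / (1000*9.81) = 10.387 m.
p_vap/(rho*g) = 9.36*1000 / (1000*9.81) = 0.954 m.
NPSHa = 10.387 - 3.9 - 0.39 - 0.954
      = 5.14 m.

5.14


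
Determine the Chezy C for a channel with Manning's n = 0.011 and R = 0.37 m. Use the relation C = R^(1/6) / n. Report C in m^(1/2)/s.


The Chezy coefficient relates to Manning's n through C = R^(1/6) / n.
R^(1/6) = 0.37^(1/6) = 0.847293.
C = 0.847293 / 0.011 = 77.03 m^(1/2)/s.

77.03


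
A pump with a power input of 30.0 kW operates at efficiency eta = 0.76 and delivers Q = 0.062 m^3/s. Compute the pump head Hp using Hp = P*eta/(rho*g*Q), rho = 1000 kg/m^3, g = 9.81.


Pump head formula: Hp = P * eta / (rho * g * Q).
Numerator: P * eta = 30.0 * 1000 * 0.76 = 22800.0 W.
Denominator: rho * g * Q = 1000 * 9.81 * 0.062 = 608.22.
Hp = 22800.0 / 608.22 = 37.49 m.

37.49


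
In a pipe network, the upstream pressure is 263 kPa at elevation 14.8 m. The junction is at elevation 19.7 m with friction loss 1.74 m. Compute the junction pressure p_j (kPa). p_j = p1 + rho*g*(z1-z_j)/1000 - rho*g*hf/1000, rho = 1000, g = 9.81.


Junction pressure: p_j = p1 + rho*g*(z1 - z_j)/1000 - rho*g*hf/1000.
Elevation term = 1000*9.81*(14.8 - 19.7)/1000 = -48.069 kPa.
Friction term = 1000*9.81*1.74/1000 = 17.069 kPa.
p_j = 263 + -48.069 - 17.069 = 197.86 kPa.

197.86


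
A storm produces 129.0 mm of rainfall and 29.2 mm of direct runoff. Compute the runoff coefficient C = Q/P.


The runoff coefficient C = runoff depth / rainfall depth.
C = 29.2 / 129.0
  = 0.2264.

0.2264


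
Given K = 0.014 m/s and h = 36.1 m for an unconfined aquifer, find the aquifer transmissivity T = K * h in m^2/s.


Transmissivity is defined as T = K * h.
T = 0.014 * 36.1
  = 0.5054 m^2/s.

0.5054


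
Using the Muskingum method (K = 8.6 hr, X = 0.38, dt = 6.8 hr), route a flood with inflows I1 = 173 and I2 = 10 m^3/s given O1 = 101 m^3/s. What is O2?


Muskingum coefficients:
denom = 2*K*(1-X) + dt = 2*8.6*(1-0.38) + 6.8 = 17.464.
C0 = (dt - 2*K*X)/denom = (6.8 - 2*8.6*0.38)/17.464 = 0.0151.
C1 = (dt + 2*K*X)/denom = (6.8 + 2*8.6*0.38)/17.464 = 0.7636.
C2 = (2*K*(1-X) - dt)/denom = 0.2213.
O2 = C0*I2 + C1*I1 + C2*O1
   = 0.0151*10 + 0.7636*173 + 0.2213*101
   = 154.61 m^3/s.

154.61


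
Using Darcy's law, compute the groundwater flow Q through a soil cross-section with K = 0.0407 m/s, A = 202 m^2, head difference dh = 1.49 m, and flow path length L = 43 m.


Darcy's law: Q = K * A * i, where i = dh/L.
Hydraulic gradient i = 1.49 / 43 = 0.034651.
Q = 0.0407 * 202 * 0.034651
  = 0.2849 m^3/s.

0.2849


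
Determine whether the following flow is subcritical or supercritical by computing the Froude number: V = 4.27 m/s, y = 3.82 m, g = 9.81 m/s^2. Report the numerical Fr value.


The Froude number is defined as Fr = V / sqrt(g*y).
g*y = 9.81 * 3.82 = 37.4742.
sqrt(g*y) = sqrt(37.4742) = 6.1216.
Fr = 4.27 / 6.1216 = 0.6975.
Since Fr < 1, the flow is subcritical.

0.6975


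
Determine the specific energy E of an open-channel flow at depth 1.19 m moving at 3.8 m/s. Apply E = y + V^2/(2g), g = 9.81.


Specific energy E = y + V^2/(2g).
Velocity head = V^2/(2g) = 3.8^2 / (2*9.81) = 14.44 / 19.62 = 0.736 m.
E = 1.19 + 0.736 = 1.926 m.

1.926


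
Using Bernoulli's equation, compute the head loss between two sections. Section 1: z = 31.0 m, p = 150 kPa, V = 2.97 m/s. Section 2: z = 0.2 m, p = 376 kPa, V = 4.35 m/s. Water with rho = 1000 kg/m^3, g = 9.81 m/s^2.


Total head at each section: H = z + p/(rho*g) + V^2/(2g).
H1 = 31.0 + 150*1000/(1000*9.81) + 2.97^2/(2*9.81)
   = 31.0 + 15.291 + 0.4496
   = 46.74 m.
H2 = 0.2 + 376*1000/(1000*9.81) + 4.35^2/(2*9.81)
   = 0.2 + 38.328 + 0.9644
   = 39.493 m.
h_L = H1 - H2 = 46.74 - 39.493 = 7.247 m.

7.247


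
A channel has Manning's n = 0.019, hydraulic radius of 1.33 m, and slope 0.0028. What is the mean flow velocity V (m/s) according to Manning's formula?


Manning's equation gives V = (1/n) * R^(2/3) * S^(1/2).
First, compute R^(2/3) = 1.33^(2/3) = 1.2094.
Next, S^(1/2) = 0.0028^(1/2) = 0.052915.
Then 1/n = 1/0.019 = 52.63.
V = 52.63 * 1.2094 * 0.052915 = 3.3682 m/s.

3.3682


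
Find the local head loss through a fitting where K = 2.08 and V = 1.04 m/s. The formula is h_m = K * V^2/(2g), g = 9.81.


Minor loss formula: h_m = K * V^2/(2g).
V^2 = 1.04^2 = 1.0816.
V^2/(2g) = 1.0816 / 19.62 = 0.0551 m.
h_m = 2.08 * 0.0551 = 0.1147 m.

0.1147


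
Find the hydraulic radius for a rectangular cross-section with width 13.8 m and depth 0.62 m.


For a rectangular section:
Flow area A = b * y = 13.8 * 0.62 = 8.56 m^2.
Wetted perimeter P = b + 2y = 13.8 + 2*0.62 = 15.04 m.
Hydraulic radius R = A/P = 8.56 / 15.04 = 0.5689 m.

0.5689


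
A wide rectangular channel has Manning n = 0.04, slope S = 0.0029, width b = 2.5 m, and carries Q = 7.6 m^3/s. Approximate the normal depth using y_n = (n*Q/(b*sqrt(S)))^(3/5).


We use the wide-channel approximation y_n = (n*Q/(b*sqrt(S)))^(3/5).
sqrt(S) = sqrt(0.0029) = 0.053852.
Numerator: n*Q = 0.04 * 7.6 = 0.304.
Denominator: b*sqrt(S) = 2.5 * 0.053852 = 0.13463.
arg = 2.2581.
y_n = 2.2581^(3/5) = 1.6302 m.

1.6302


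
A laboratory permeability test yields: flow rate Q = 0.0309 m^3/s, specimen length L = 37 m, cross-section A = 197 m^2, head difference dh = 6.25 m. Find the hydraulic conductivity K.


From K = Q*L / (A*dh):
Numerator: Q*L = 0.0309 * 37 = 1.1433.
Denominator: A*dh = 197 * 6.25 = 1231.25.
K = 1.1433 / 1231.25 = 0.000929 m/s.

0.000929


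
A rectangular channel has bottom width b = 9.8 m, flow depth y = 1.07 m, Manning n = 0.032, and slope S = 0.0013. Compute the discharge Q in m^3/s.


For a rectangular channel, the cross-sectional area A = b * y = 9.8 * 1.07 = 10.49 m^2.
The wetted perimeter P = b + 2y = 9.8 + 2*1.07 = 11.94 m.
Hydraulic radius R = A/P = 10.49/11.94 = 0.8782 m.
Velocity V = (1/n)*R^(2/3)*S^(1/2) = (1/0.032)*0.8782^(2/3)*0.0013^(1/2) = 1.0333 m/s.
Discharge Q = A * V = 10.49 * 1.0333 = 10.835 m^3/s.

10.835


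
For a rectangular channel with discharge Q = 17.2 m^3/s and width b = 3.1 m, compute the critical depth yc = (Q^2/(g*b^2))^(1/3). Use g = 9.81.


Using yc = (Q^2 / (g * b^2))^(1/3):
Q^2 = 17.2^2 = 295.84.
g * b^2 = 9.81 * 3.1^2 = 9.81 * 9.61 = 94.27.
Q^2 / (g*b^2) = 295.84 / 94.27 = 3.1382.
yc = 3.1382^(1/3) = 1.464 m.

1.464


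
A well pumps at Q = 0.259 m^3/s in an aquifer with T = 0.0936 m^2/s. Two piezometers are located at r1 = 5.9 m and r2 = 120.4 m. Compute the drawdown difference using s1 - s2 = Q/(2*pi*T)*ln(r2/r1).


Thiem equation: s1 - s2 = Q/(2*pi*T) * ln(r2/r1).
ln(r2/r1) = ln(120.4/5.9) = 3.0159.
Q/(2*pi*T) = 0.259 / (2*pi*0.0936) = 0.259 / 0.5881 = 0.4404.
s1 - s2 = 0.4404 * 3.0159 = 1.3282 m.

1.3282


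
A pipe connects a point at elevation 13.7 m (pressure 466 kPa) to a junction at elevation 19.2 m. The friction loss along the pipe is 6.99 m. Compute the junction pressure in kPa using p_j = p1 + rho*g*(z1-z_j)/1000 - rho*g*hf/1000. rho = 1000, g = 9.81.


Junction pressure: p_j = p1 + rho*g*(z1 - z_j)/1000 - rho*g*hf/1000.
Elevation term = 1000*9.81*(13.7 - 19.2)/1000 = -53.955 kPa.
Friction term = 1000*9.81*6.99/1000 = 68.572 kPa.
p_j = 466 + -53.955 - 68.572 = 343.47 kPa.

343.47


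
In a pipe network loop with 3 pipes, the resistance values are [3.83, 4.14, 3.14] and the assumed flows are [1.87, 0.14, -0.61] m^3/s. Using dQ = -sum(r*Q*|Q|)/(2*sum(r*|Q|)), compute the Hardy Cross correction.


Numerator terms (r*Q*|Q|): 3.83*1.87*|1.87| = 13.3931; 4.14*0.14*|0.14| = 0.0811; 3.14*-0.61*|-0.61| = -1.1684.
Sum of numerator = 12.3059.
Denominator terms (r*|Q|): 3.83*|1.87| = 7.1621; 4.14*|0.14| = 0.5796; 3.14*|-0.61| = 1.9154.
2 * sum of denominator = 2 * 9.6571 = 19.3142.
dQ = -12.3059 / 19.3142 = -0.6371 m^3/s.

-0.6371


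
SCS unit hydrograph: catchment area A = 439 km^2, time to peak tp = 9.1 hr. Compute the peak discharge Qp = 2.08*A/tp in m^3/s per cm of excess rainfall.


SCS formula: Qp = 2.08 * A / tp.
Qp = 2.08 * 439 / 9.1
   = 913.12 / 9.1
   = 100.34 m^3/s per cm.

100.34


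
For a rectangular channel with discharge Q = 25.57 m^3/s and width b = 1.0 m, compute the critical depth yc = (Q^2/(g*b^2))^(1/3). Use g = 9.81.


Using yc = (Q^2 / (g * b^2))^(1/3):
Q^2 = 25.57^2 = 653.82.
g * b^2 = 9.81 * 1.0^2 = 9.81 * 1.0 = 9.81.
Q^2 / (g*b^2) = 653.82 / 9.81 = 66.6483.
yc = 66.6483^(1/3) = 4.0544 m.

4.0544


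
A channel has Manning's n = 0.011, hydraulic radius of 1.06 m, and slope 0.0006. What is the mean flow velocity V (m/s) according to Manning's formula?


Manning's equation gives V = (1/n) * R^(2/3) * S^(1/2).
First, compute R^(2/3) = 1.06^(2/3) = 1.0396.
Next, S^(1/2) = 0.0006^(1/2) = 0.024495.
Then 1/n = 1/0.011 = 90.91.
V = 90.91 * 1.0396 * 0.024495 = 2.315 m/s.

2.315


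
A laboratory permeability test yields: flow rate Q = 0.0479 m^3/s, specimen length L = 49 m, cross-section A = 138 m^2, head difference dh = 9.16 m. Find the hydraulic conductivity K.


From K = Q*L / (A*dh):
Numerator: Q*L = 0.0479 * 49 = 2.3471.
Denominator: A*dh = 138 * 9.16 = 1264.08.
K = 2.3471 / 1264.08 = 0.001857 m/s.

0.001857


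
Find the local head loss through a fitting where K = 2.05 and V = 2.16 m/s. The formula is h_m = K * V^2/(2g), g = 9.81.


Minor loss formula: h_m = K * V^2/(2g).
V^2 = 2.16^2 = 4.6656.
V^2/(2g) = 4.6656 / 19.62 = 0.2378 m.
h_m = 2.05 * 0.2378 = 0.4875 m.

0.4875


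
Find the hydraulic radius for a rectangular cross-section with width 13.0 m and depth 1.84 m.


For a rectangular section:
Flow area A = b * y = 13.0 * 1.84 = 23.92 m^2.
Wetted perimeter P = b + 2y = 13.0 + 2*1.84 = 16.68 m.
Hydraulic radius R = A/P = 23.92 / 16.68 = 1.4341 m.

1.4341


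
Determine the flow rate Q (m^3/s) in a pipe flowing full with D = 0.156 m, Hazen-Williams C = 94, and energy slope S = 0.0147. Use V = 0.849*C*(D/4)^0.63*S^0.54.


For a full circular pipe, R = D/4 = 0.156/4 = 0.039 m.
V = 0.849 * 94 * 0.039^0.63 * 0.0147^0.54
  = 0.849 * 94 * 0.12953 * 0.102412
  = 1.0587 m/s.
Pipe area A = pi*D^2/4 = pi*0.156^2/4 = 0.0191 m^2.
Q = A * V = 0.0191 * 1.0587 = 0.0202 m^3/s.

0.0202


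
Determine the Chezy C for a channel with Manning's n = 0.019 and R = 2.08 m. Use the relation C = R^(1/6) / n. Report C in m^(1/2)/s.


The Chezy coefficient relates to Manning's n through C = R^(1/6) / n.
R^(1/6) = 2.08^(1/6) = 1.129823.
C = 1.129823 / 0.019 = 59.46 m^(1/2)/s.

59.46


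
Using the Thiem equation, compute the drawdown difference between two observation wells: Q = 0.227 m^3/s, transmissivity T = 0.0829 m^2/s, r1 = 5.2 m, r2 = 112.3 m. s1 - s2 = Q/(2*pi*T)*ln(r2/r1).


Thiem equation: s1 - s2 = Q/(2*pi*T) * ln(r2/r1).
ln(r2/r1) = ln(112.3/5.2) = 3.0725.
Q/(2*pi*T) = 0.227 / (2*pi*0.0829) = 0.227 / 0.5209 = 0.4358.
s1 - s2 = 0.4358 * 3.0725 = 1.339 m.

1.339


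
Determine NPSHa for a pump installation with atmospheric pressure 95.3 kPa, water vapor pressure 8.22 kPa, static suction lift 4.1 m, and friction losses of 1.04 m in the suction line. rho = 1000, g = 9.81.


NPSHa = p_atm/(rho*g) - z_s - hf_s - p_vap/(rho*g).
p_atm/(rho*g) = 95.3*1000 / (1000*9.81) = 9.715 m.
p_vap/(rho*g) = 8.22*1000 / (1000*9.81) = 0.838 m.
NPSHa = 9.715 - 4.1 - 1.04 - 0.838
      = 3.74 m.

3.74


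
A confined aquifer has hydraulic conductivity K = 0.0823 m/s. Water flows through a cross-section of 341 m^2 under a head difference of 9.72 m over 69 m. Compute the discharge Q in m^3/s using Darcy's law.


Darcy's law: Q = K * A * i, where i = dh/L.
Hydraulic gradient i = 9.72 / 69 = 0.14087.
Q = 0.0823 * 341 * 0.14087
  = 3.9534 m^3/s.

3.9534


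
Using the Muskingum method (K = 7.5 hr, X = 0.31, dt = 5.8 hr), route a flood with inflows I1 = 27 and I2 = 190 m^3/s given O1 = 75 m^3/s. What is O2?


Muskingum coefficients:
denom = 2*K*(1-X) + dt = 2*7.5*(1-0.31) + 5.8 = 16.15.
C0 = (dt - 2*K*X)/denom = (5.8 - 2*7.5*0.31)/16.15 = 0.0712.
C1 = (dt + 2*K*X)/denom = (5.8 + 2*7.5*0.31)/16.15 = 0.6471.
C2 = (2*K*(1-X) - dt)/denom = 0.2817.
O2 = C0*I2 + C1*I1 + C2*O1
   = 0.0712*190 + 0.6471*27 + 0.2817*75
   = 52.13 m^3/s.

52.13


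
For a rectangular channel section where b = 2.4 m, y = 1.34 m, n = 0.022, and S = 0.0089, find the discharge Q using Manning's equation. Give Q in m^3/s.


For a rectangular channel, the cross-sectional area A = b * y = 2.4 * 1.34 = 3.22 m^2.
The wetted perimeter P = b + 2y = 2.4 + 2*1.34 = 5.08 m.
Hydraulic radius R = A/P = 3.22/5.08 = 0.6331 m.
Velocity V = (1/n)*R^(2/3)*S^(1/2) = (1/0.022)*0.6331^(2/3)*0.0089^(1/2) = 3.1616 m/s.
Discharge Q = A * V = 3.22 * 3.1616 = 10.168 m^3/s.

10.168


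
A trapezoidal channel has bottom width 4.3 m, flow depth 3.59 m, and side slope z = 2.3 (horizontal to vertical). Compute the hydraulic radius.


For a trapezoidal section with side slope z:
A = (b + z*y)*y = (4.3 + 2.3*3.59)*3.59 = 45.08 m^2.
P = b + 2*y*sqrt(1 + z^2) = 4.3 + 2*3.59*sqrt(1 + 2.3^2) = 22.307 m.
R = A/P = 45.08 / 22.307 = 2.0208 m.

2.0208


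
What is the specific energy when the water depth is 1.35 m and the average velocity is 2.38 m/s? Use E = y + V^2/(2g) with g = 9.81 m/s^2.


Specific energy E = y + V^2/(2g).
Velocity head = V^2/(2g) = 2.38^2 / (2*9.81) = 5.6644 / 19.62 = 0.2887 m.
E = 1.35 + 0.2887 = 1.6387 m.

1.6387


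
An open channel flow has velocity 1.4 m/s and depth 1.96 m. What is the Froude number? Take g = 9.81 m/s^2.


The Froude number is defined as Fr = V / sqrt(g*y).
g*y = 9.81 * 1.96 = 19.2276.
sqrt(g*y) = sqrt(19.2276) = 4.3849.
Fr = 1.4 / 4.3849 = 0.3193.

0.3193


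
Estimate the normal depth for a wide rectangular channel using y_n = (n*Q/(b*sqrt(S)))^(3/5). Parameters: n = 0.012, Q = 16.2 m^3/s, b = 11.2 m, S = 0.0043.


We use the wide-channel approximation y_n = (n*Q/(b*sqrt(S)))^(3/5).
sqrt(S) = sqrt(0.0043) = 0.065574.
Numerator: n*Q = 0.012 * 16.2 = 0.1944.
Denominator: b*sqrt(S) = 11.2 * 0.065574 = 0.734429.
arg = 0.2647.
y_n = 0.2647^(3/5) = 0.4504 m.

0.4504


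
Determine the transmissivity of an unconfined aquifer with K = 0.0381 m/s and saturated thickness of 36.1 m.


Transmissivity is defined as T = K * h.
T = 0.0381 * 36.1
  = 1.3754 m^2/s.

1.3754


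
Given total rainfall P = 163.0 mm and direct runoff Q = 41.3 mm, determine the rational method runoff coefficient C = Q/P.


The runoff coefficient C = runoff depth / rainfall depth.
C = 41.3 / 163.0
  = 0.2534.

0.2534


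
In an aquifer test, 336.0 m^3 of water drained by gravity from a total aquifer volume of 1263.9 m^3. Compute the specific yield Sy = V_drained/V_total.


Specific yield Sy = Volume drained / Total volume.
Sy = 336.0 / 1263.9
   = 0.2658.

0.2658


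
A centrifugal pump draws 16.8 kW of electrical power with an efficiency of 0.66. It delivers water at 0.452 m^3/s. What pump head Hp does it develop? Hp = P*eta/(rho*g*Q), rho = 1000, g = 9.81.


Pump head formula: Hp = P * eta / (rho * g * Q).
Numerator: P * eta = 16.8 * 1000 * 0.66 = 11088.0 W.
Denominator: rho * g * Q = 1000 * 9.81 * 0.452 = 4434.12.
Hp = 11088.0 / 4434.12 = 2.5 m.

2.5


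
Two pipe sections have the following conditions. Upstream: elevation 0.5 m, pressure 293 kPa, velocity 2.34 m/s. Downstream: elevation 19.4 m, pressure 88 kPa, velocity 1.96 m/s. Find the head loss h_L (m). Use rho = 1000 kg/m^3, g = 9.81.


Total head at each section: H = z + p/(rho*g) + V^2/(2g).
H1 = 0.5 + 293*1000/(1000*9.81) + 2.34^2/(2*9.81)
   = 0.5 + 29.867 + 0.2791
   = 30.647 m.
H2 = 19.4 + 88*1000/(1000*9.81) + 1.96^2/(2*9.81)
   = 19.4 + 8.97 + 0.1958
   = 28.566 m.
h_L = H1 - H2 = 30.647 - 28.566 = 2.08 m.

2.08


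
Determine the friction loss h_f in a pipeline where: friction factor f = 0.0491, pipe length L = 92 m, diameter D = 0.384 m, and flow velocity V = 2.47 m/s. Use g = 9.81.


Darcy-Weisbach equation: h_f = f * (L/D) * V^2/(2g).
f * L/D = 0.0491 * 92/0.384 = 11.7635.
V^2/(2g) = 2.47^2 / (2*9.81) = 6.1009 / 19.62 = 0.311 m.
h_f = 11.7635 * 0.311 = 3.658 m.

3.658


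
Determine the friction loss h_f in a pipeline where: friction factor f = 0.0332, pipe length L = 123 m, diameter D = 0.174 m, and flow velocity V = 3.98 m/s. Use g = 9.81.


Darcy-Weisbach equation: h_f = f * (L/D) * V^2/(2g).
f * L/D = 0.0332 * 123/0.174 = 23.469.
V^2/(2g) = 3.98^2 / (2*9.81) = 15.8404 / 19.62 = 0.8074 m.
h_f = 23.469 * 0.8074 = 18.948 m.

18.948


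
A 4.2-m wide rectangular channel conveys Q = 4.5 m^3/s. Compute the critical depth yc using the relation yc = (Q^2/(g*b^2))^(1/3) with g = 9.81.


Using yc = (Q^2 / (g * b^2))^(1/3):
Q^2 = 4.5^2 = 20.25.
g * b^2 = 9.81 * 4.2^2 = 9.81 * 17.64 = 173.05.
Q^2 / (g*b^2) = 20.25 / 173.05 = 0.117.
yc = 0.117^(1/3) = 0.4891 m.

0.4891


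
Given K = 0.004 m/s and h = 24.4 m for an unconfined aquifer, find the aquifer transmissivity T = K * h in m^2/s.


Transmissivity is defined as T = K * h.
T = 0.004 * 24.4
  = 0.0976 m^2/s.

0.0976


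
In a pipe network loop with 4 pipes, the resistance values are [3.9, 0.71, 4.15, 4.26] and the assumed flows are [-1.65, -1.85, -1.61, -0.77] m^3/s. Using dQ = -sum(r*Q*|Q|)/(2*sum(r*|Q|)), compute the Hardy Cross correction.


Numerator terms (r*Q*|Q|): 3.9*-1.65*|-1.65| = -10.6177; 0.71*-1.85*|-1.85| = -2.43; 4.15*-1.61*|-1.61| = -10.7572; 4.26*-0.77*|-0.77| = -2.5258.
Sum of numerator = -26.3307.
Denominator terms (r*|Q|): 3.9*|-1.65| = 6.435; 0.71*|-1.85| = 1.3135; 4.15*|-1.61| = 6.6815; 4.26*|-0.77| = 3.2802.
2 * sum of denominator = 2 * 17.7102 = 35.4204.
dQ = --26.3307 / 35.4204 = 0.7434 m^3/s.

0.7434


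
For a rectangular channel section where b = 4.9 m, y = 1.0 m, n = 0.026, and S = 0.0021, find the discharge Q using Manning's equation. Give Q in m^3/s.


For a rectangular channel, the cross-sectional area A = b * y = 4.9 * 1.0 = 4.9 m^2.
The wetted perimeter P = b + 2y = 4.9 + 2*1.0 = 6.9 m.
Hydraulic radius R = A/P = 4.9/6.9 = 0.7101 m.
Velocity V = (1/n)*R^(2/3)*S^(1/2) = (1/0.026)*0.7101^(2/3)*0.0021^(1/2) = 1.4029 m/s.
Discharge Q = A * V = 4.9 * 1.4029 = 6.874 m^3/s.

6.874


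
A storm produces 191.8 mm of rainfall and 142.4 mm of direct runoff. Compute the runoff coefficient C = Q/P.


The runoff coefficient C = runoff depth / rainfall depth.
C = 142.4 / 191.8
  = 0.7424.

0.7424


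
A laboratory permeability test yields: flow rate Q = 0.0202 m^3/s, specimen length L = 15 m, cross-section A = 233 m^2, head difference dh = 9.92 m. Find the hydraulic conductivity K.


From K = Q*L / (A*dh):
Numerator: Q*L = 0.0202 * 15 = 0.303.
Denominator: A*dh = 233 * 9.92 = 2311.36.
K = 0.303 / 2311.36 = 0.000131 m/s.

0.000131


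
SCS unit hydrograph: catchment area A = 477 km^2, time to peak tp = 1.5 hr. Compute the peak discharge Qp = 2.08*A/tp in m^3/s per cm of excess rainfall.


SCS formula: Qp = 2.08 * A / tp.
Qp = 2.08 * 477 / 1.5
   = 992.16 / 1.5
   = 661.44 m^3/s per cm.

661.44


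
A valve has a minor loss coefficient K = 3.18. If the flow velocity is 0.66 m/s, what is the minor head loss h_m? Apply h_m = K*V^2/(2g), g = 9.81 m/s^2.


Minor loss formula: h_m = K * V^2/(2g).
V^2 = 0.66^2 = 0.4356.
V^2/(2g) = 0.4356 / 19.62 = 0.0222 m.
h_m = 3.18 * 0.0222 = 0.0706 m.

0.0706


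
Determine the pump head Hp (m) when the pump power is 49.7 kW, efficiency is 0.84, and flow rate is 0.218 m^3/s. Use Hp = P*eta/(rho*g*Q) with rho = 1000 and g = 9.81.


Pump head formula: Hp = P * eta / (rho * g * Q).
Numerator: P * eta = 49.7 * 1000 * 0.84 = 41748.0 W.
Denominator: rho * g * Q = 1000 * 9.81 * 0.218 = 2138.58.
Hp = 41748.0 / 2138.58 = 19.52 m.

19.52


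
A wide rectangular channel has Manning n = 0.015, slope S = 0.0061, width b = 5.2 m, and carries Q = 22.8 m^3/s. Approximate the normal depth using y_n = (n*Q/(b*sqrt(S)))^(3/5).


We use the wide-channel approximation y_n = (n*Q/(b*sqrt(S)))^(3/5).
sqrt(S) = sqrt(0.0061) = 0.078102.
Numerator: n*Q = 0.015 * 22.8 = 0.342.
Denominator: b*sqrt(S) = 5.2 * 0.078102 = 0.40613.
arg = 0.8421.
y_n = 0.8421^(3/5) = 0.902 m.

0.902


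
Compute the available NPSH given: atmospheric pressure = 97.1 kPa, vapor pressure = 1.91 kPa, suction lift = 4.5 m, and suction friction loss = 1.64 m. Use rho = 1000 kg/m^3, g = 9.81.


NPSHa = p_atm/(rho*g) - z_s - hf_s - p_vap/(rho*g).
p_atm/(rho*g) = 97.1*1000 / (1000*9.81) = 9.898 m.
p_vap/(rho*g) = 1.91*1000 / (1000*9.81) = 0.195 m.
NPSHa = 9.898 - 4.5 - 1.64 - 0.195
      = 3.56 m.

3.56


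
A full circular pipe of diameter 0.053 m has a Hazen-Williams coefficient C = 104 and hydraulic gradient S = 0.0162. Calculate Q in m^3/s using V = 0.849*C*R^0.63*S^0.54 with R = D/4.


For a full circular pipe, R = D/4 = 0.053/4 = 0.0132 m.
V = 0.849 * 104 * 0.0132^0.63 * 0.0162^0.54
  = 0.849 * 104 * 0.065614 * 0.107929
  = 0.6253 m/s.
Pipe area A = pi*D^2/4 = pi*0.053^2/4 = 0.0022 m^2.
Q = A * V = 0.0022 * 0.6253 = 0.0014 m^3/s.

0.0014


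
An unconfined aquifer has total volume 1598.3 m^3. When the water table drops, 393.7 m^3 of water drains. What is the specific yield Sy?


Specific yield Sy = Volume drained / Total volume.
Sy = 393.7 / 1598.3
   = 0.2463.

0.2463


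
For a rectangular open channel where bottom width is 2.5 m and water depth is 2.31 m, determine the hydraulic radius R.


For a rectangular section:
Flow area A = b * y = 2.5 * 2.31 = 5.78 m^2.
Wetted perimeter P = b + 2y = 2.5 + 2*2.31 = 7.12 m.
Hydraulic radius R = A/P = 5.78 / 7.12 = 0.8111 m.

0.8111


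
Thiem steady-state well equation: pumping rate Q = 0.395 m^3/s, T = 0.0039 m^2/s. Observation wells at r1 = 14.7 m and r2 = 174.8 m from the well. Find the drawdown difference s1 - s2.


Thiem equation: s1 - s2 = Q/(2*pi*T) * ln(r2/r1).
ln(r2/r1) = ln(174.8/14.7) = 2.4758.
Q/(2*pi*T) = 0.395 / (2*pi*0.0039) = 0.395 / 0.0245 = 16.1195.
s1 - s2 = 16.1195 * 2.4758 = 39.9087 m.

39.9087


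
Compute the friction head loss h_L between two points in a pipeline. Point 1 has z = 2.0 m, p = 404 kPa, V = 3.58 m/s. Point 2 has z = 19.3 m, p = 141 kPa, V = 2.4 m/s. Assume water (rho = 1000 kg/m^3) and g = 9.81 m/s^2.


Total head at each section: H = z + p/(rho*g) + V^2/(2g).
H1 = 2.0 + 404*1000/(1000*9.81) + 3.58^2/(2*9.81)
   = 2.0 + 41.182 + 0.6532
   = 43.836 m.
H2 = 19.3 + 141*1000/(1000*9.81) + 2.4^2/(2*9.81)
   = 19.3 + 14.373 + 0.2936
   = 33.967 m.
h_L = H1 - H2 = 43.836 - 33.967 = 9.869 m.

9.869


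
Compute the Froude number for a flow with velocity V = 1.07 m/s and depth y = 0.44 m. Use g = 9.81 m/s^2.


The Froude number is defined as Fr = V / sqrt(g*y).
g*y = 9.81 * 0.44 = 4.3164.
sqrt(g*y) = sqrt(4.3164) = 2.0776.
Fr = 1.07 / 2.0776 = 0.515.

0.515


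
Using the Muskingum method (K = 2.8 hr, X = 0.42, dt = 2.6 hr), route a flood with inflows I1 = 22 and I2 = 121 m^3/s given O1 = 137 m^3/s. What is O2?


Muskingum coefficients:
denom = 2*K*(1-X) + dt = 2*2.8*(1-0.42) + 2.6 = 5.848.
C0 = (dt - 2*K*X)/denom = (2.6 - 2*2.8*0.42)/5.848 = 0.0424.
C1 = (dt + 2*K*X)/denom = (2.6 + 2*2.8*0.42)/5.848 = 0.8468.
C2 = (2*K*(1-X) - dt)/denom = 0.1108.
O2 = C0*I2 + C1*I1 + C2*O1
   = 0.0424*121 + 0.8468*22 + 0.1108*137
   = 38.94 m^3/s.

38.94


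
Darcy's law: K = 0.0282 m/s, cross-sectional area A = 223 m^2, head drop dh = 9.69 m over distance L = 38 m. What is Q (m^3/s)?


Darcy's law: Q = K * A * i, where i = dh/L.
Hydraulic gradient i = 9.69 / 38 = 0.255.
Q = 0.0282 * 223 * 0.255
  = 1.6036 m^3/s.

1.6036


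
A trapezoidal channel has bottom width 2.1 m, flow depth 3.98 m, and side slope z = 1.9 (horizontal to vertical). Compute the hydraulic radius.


For a trapezoidal section with side slope z:
A = (b + z*y)*y = (2.1 + 1.9*3.98)*3.98 = 38.455 m^2.
P = b + 2*y*sqrt(1 + z^2) = 2.1 + 2*3.98*sqrt(1 + 1.9^2) = 19.191 m.
R = A/P = 38.455 / 19.191 = 2.0038 m.

2.0038


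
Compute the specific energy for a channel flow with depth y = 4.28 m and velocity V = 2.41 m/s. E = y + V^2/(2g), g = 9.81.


Specific energy E = y + V^2/(2g).
Velocity head = V^2/(2g) = 2.41^2 / (2*9.81) = 5.8081 / 19.62 = 0.296 m.
E = 4.28 + 0.296 = 4.576 m.

4.576


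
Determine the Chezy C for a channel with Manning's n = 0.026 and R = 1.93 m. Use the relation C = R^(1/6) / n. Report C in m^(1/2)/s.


The Chezy coefficient relates to Manning's n through C = R^(1/6) / n.
R^(1/6) = 1.93^(1/6) = 1.115817.
C = 1.115817 / 0.026 = 42.92 m^(1/2)/s.

42.92


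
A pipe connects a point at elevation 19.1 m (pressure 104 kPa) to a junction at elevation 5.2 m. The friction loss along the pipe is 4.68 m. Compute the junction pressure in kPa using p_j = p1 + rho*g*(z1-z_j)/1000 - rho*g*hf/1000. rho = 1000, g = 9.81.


Junction pressure: p_j = p1 + rho*g*(z1 - z_j)/1000 - rho*g*hf/1000.
Elevation term = 1000*9.81*(19.1 - 5.2)/1000 = 136.359 kPa.
Friction term = 1000*9.81*4.68/1000 = 45.911 kPa.
p_j = 104 + 136.359 - 45.911 = 194.45 kPa.

194.45


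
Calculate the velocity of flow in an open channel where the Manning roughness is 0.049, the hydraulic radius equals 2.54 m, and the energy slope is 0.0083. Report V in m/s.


Manning's equation gives V = (1/n) * R^(2/3) * S^(1/2).
First, compute R^(2/3) = 2.54^(2/3) = 1.8616.
Next, S^(1/2) = 0.0083^(1/2) = 0.091104.
Then 1/n = 1/0.049 = 20.41.
V = 20.41 * 1.8616 * 0.091104 = 3.4612 m/s.

3.4612


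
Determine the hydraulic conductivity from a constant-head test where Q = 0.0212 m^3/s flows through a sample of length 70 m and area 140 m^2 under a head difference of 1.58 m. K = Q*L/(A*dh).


From K = Q*L / (A*dh):
Numerator: Q*L = 0.0212 * 70 = 1.484.
Denominator: A*dh = 140 * 1.58 = 221.2.
K = 1.484 / 221.2 = 0.006709 m/s.

0.006709


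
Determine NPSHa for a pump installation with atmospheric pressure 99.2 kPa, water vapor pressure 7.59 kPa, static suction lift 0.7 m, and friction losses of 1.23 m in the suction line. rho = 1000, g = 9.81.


NPSHa = p_atm/(rho*g) - z_s - hf_s - p_vap/(rho*g).
p_atm/(rho*g) = 99.2*1000 / (1000*9.81) = 10.112 m.
p_vap/(rho*g) = 7.59*1000 / (1000*9.81) = 0.774 m.
NPSHa = 10.112 - 0.7 - 1.23 - 0.774
      = 7.41 m.

7.41


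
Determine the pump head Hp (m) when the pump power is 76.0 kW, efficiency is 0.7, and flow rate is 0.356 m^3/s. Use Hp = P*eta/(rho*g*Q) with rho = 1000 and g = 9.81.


Pump head formula: Hp = P * eta / (rho * g * Q).
Numerator: P * eta = 76.0 * 1000 * 0.7 = 53200.0 W.
Denominator: rho * g * Q = 1000 * 9.81 * 0.356 = 3492.36.
Hp = 53200.0 / 3492.36 = 15.23 m.

15.23


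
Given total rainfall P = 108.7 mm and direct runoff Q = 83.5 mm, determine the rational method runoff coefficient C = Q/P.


The runoff coefficient C = runoff depth / rainfall depth.
C = 83.5 / 108.7
  = 0.7682.

0.7682


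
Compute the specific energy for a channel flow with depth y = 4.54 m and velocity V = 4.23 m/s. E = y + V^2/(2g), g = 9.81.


Specific energy E = y + V^2/(2g).
Velocity head = V^2/(2g) = 4.23^2 / (2*9.81) = 17.8929 / 19.62 = 0.912 m.
E = 4.54 + 0.912 = 5.452 m.

5.452


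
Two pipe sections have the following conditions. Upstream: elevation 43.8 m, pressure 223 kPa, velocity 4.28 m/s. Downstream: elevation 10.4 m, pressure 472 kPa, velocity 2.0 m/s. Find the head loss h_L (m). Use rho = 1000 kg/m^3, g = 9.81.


Total head at each section: H = z + p/(rho*g) + V^2/(2g).
H1 = 43.8 + 223*1000/(1000*9.81) + 4.28^2/(2*9.81)
   = 43.8 + 22.732 + 0.9337
   = 67.466 m.
H2 = 10.4 + 472*1000/(1000*9.81) + 2.0^2/(2*9.81)
   = 10.4 + 48.114 + 0.2039
   = 58.718 m.
h_L = H1 - H2 = 67.466 - 58.718 = 8.748 m.

8.748


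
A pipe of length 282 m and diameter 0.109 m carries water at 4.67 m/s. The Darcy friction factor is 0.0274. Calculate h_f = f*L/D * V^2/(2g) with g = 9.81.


Darcy-Weisbach equation: h_f = f * (L/D) * V^2/(2g).
f * L/D = 0.0274 * 282/0.109 = 70.8881.
V^2/(2g) = 4.67^2 / (2*9.81) = 21.8089 / 19.62 = 1.1116 m.
h_f = 70.8881 * 1.1116 = 78.797 m.

78.797


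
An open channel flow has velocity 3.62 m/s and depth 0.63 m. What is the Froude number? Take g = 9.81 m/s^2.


The Froude number is defined as Fr = V / sqrt(g*y).
g*y = 9.81 * 0.63 = 6.1803.
sqrt(g*y) = sqrt(6.1803) = 2.486.
Fr = 3.62 / 2.486 = 1.4561.

1.4561


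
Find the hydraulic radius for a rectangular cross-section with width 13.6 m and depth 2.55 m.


For a rectangular section:
Flow area A = b * y = 13.6 * 2.55 = 34.68 m^2.
Wetted perimeter P = b + 2y = 13.6 + 2*2.55 = 18.7 m.
Hydraulic radius R = A/P = 34.68 / 18.7 = 1.8545 m.

1.8545


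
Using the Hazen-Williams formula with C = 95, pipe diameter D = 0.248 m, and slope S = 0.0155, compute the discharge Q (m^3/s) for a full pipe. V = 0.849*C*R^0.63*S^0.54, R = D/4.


For a full circular pipe, R = D/4 = 0.248/4 = 0.062 m.
V = 0.849 * 95 * 0.062^0.63 * 0.0155^0.54
  = 0.849 * 95 * 0.173463 * 0.105385
  = 1.4744 m/s.
Pipe area A = pi*D^2/4 = pi*0.248^2/4 = 0.0483 m^2.
Q = A * V = 0.0483 * 1.4744 = 0.0712 m^3/s.

0.0712


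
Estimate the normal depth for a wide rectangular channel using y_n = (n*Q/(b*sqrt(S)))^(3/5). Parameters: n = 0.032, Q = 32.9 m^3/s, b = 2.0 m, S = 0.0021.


We use the wide-channel approximation y_n = (n*Q/(b*sqrt(S)))^(3/5).
sqrt(S) = sqrt(0.0021) = 0.045826.
Numerator: n*Q = 0.032 * 32.9 = 1.0528.
Denominator: b*sqrt(S) = 2.0 * 0.045826 = 0.091652.
arg = 11.487.
y_n = 11.487^(3/5) = 4.3264 m.

4.3264
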